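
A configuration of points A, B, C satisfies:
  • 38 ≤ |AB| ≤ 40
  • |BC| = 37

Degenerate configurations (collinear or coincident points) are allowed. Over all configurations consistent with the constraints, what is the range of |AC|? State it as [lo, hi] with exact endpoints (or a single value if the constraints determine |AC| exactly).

|AC| ∈ [1, 77]  (≈ [1.0000, 77.0000])

|AB| ∈ [38, 40]
|BC| ∈ {37}
|AC| ∈ [1, 77]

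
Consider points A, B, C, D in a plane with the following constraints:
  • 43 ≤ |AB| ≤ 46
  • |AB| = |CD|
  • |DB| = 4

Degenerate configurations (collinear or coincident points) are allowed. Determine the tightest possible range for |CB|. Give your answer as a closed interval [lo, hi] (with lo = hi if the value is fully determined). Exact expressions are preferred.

|AB| ∈ [43, 46]
|BD| ∈ {4}
|CD| ∈ [43, 46]
|AD| ∈ [39, 50]
|BC| ∈ [39, 50]
|AC| ∈ [0, 96]

|CB| ∈ [39, 50]  (≈ [39.0000, 50.0000])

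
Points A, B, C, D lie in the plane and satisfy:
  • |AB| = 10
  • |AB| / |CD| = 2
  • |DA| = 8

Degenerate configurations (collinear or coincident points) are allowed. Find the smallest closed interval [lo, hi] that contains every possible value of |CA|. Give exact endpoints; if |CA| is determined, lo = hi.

|CA| ∈ [3, 13]  (≈ [3.0000, 13.0000])

|AB| ∈ {10}
|AD| ∈ {8}
|CD| ∈ {5}
|BD| ∈ [2, 18]
|AC| ∈ [3, 13]
|BC| ∈ [0, 23]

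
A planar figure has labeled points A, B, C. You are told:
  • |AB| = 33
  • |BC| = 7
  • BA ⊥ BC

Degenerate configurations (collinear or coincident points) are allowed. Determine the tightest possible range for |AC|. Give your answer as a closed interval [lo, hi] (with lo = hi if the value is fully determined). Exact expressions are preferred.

|AB| ∈ {33}
|BC| ∈ {7}
|AC| ∈ {√(1138)}

|AC| = √(1138)  (≈ 33.7343)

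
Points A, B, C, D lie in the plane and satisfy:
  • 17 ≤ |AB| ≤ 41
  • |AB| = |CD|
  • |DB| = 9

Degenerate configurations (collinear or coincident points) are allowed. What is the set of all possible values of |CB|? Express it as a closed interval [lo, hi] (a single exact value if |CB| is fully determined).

|AB| ∈ [17, 41]
|BD| ∈ {9}
|CD| ∈ [17, 41]
|AD| ∈ [8, 50]
|BC| ∈ [8, 50]
|AC| ∈ [0, 91]

|CB| ∈ [8, 50]  (≈ [8.0000, 50.0000])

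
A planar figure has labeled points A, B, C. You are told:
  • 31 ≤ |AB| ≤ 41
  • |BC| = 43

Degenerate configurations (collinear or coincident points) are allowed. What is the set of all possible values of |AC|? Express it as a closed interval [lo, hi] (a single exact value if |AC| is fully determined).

|AC| ∈ [2, 84]  (≈ [2.0000, 84.0000])

|AB| ∈ [31, 41]
|BC| ∈ {43}
|AC| ∈ [2, 84]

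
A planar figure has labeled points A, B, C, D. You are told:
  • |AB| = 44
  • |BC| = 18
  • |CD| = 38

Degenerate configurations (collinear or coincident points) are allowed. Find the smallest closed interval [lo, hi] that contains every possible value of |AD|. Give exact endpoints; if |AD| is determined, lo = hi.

|AB| ∈ {44}
|BC| ∈ {18}
|CD| ∈ {38}
|AC| ∈ [26, 62]
|BD| ∈ [20, 56]
|AD| ∈ [0, 100]

|AD| ∈ [0, 100]  (≈ [0.0000, 100.0000])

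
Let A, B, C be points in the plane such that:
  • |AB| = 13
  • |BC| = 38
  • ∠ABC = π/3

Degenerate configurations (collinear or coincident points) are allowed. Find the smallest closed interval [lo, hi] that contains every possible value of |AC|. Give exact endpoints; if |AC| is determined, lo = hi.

|AB| ∈ {13}
|BC| ∈ {38}
|AC| ∈ {√(1119)}

|AC| = √(1119)  (≈ 33.4515)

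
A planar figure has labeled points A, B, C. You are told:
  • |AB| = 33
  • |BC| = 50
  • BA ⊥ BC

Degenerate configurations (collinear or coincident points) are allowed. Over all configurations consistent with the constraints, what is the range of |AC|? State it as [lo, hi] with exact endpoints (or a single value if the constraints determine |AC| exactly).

|AB| ∈ {33}
|BC| ∈ {50}
|AC| ∈ {√(3589)}

|AC| = √(3589)  (≈ 59.9083)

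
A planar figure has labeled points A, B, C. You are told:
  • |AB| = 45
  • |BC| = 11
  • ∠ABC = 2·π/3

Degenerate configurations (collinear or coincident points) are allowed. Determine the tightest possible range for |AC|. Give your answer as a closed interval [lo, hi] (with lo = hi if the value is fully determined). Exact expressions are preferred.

|AB| ∈ {45}
|BC| ∈ {11}
|AC| ∈ {√(2641)}

|AC| = √(2641)  (≈ 51.3907)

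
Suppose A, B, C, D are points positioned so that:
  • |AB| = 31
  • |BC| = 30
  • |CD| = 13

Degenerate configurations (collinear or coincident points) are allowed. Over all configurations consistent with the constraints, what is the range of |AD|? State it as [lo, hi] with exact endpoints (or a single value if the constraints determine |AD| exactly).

|AD| ∈ [0, 74]  (≈ [0.0000, 74.0000])

|AB| ∈ {31}
|BC| ∈ {30}
|CD| ∈ {13}
|AC| ∈ [1, 61]
|BD| ∈ [17, 43]
|AD| ∈ [0, 74]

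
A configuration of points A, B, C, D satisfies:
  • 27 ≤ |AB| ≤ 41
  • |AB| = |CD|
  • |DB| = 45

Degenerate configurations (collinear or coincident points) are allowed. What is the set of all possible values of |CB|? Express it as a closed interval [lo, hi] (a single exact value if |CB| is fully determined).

|AB| ∈ [27, 41]
|BD| ∈ {45}
|CD| ∈ [27, 41]
|AD| ∈ [4, 86]
|BC| ∈ [4, 86]
|AC| ∈ [0, 127]

|CB| ∈ [4, 86]  (≈ [4.0000, 86.0000])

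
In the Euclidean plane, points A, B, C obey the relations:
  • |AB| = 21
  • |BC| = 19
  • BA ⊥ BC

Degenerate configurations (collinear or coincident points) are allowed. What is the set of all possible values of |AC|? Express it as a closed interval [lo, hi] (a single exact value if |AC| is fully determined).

|AB| ∈ {21}
|BC| ∈ {19}
|AC| ∈ {√(802)}

|AC| = √(802)  (≈ 28.3196)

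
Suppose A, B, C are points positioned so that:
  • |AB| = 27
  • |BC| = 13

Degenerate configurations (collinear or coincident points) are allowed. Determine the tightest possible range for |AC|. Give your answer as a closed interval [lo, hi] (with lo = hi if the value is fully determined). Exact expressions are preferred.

|AC| ∈ [14, 40]  (≈ [14.0000, 40.0000])

|AB| ∈ {27}
|BC| ∈ {13}
|AC| ∈ [14, 40]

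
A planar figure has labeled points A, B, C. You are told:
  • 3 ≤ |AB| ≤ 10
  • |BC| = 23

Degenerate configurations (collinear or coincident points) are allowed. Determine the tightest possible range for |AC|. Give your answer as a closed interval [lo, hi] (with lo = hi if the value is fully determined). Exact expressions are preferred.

|AC| ∈ [13, 33]  (≈ [13.0000, 33.0000])

|AB| ∈ [3, 10]
|BC| ∈ {23}
|AC| ∈ [13, 33]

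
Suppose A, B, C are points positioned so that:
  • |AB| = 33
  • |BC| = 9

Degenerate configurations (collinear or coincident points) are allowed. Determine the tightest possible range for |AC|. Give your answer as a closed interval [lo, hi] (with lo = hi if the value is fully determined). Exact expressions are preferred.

|AC| ∈ [24, 42]  (≈ [24.0000, 42.0000])

|AB| ∈ {33}
|BC| ∈ {9}
|AC| ∈ [24, 42]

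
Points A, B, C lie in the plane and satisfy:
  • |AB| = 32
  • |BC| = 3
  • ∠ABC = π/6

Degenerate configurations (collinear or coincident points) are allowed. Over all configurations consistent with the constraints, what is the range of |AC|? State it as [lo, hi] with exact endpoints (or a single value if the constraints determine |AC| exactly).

|AC| = √(1033 - 96·√(3))  (≈ 29.4402)

|AB| ∈ {32}
|BC| ∈ {3}
|AC| ∈ {√(1033 - 96·√(3))}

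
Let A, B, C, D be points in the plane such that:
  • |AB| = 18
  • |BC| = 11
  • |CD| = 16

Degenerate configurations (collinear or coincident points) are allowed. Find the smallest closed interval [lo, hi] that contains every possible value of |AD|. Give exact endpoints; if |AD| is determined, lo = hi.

|AB| ∈ {18}
|BC| ∈ {11}
|CD| ∈ {16}
|AC| ∈ [7, 29]
|BD| ∈ [5, 27]
|AD| ∈ [0, 45]

|AD| ∈ [0, 45]  (≈ [0.0000, 45.0000])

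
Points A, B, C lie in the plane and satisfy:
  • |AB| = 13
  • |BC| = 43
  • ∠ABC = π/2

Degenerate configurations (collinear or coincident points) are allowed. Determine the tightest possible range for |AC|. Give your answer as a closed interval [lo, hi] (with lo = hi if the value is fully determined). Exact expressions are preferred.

|AC| = √(2018)  (≈ 44.9222)

|AB| ∈ {13}
|BC| ∈ {43}
|AC| ∈ {√(2018)}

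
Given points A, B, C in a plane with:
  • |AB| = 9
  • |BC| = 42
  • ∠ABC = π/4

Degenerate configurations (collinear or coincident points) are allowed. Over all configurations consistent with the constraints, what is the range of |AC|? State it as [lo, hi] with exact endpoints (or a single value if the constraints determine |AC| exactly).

|AC| = 3·√(205 - 42·√(2))  (≈ 36.1998)

|AB| ∈ {9}
|BC| ∈ {42}
|AC| ∈ {3·√(205 - 42·√(2))}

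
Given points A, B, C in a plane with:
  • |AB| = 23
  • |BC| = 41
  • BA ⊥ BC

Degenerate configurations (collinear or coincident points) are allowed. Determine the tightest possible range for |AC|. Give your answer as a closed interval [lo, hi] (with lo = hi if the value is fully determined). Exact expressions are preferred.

|AB| ∈ {23}
|BC| ∈ {41}
|AC| ∈ {√(2210)}

|AC| = √(2210)  (≈ 47.0106)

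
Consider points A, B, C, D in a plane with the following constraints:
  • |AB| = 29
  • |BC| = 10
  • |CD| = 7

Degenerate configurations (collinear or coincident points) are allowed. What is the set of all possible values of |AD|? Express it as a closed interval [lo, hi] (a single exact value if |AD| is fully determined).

|AB| ∈ {29}
|BC| ∈ {10}
|CD| ∈ {7}
|AC| ∈ [19, 39]
|BD| ∈ [3, 17]
|AD| ∈ [12, 46]

|AD| ∈ [12, 46]  (≈ [12.0000, 46.0000])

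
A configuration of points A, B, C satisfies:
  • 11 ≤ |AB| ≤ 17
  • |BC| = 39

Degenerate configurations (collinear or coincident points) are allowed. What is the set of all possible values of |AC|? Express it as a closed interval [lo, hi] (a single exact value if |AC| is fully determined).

|AC| ∈ [22, 56]  (≈ [22.0000, 56.0000])

|AB| ∈ [11, 17]
|BC| ∈ {39}
|AC| ∈ [22, 56]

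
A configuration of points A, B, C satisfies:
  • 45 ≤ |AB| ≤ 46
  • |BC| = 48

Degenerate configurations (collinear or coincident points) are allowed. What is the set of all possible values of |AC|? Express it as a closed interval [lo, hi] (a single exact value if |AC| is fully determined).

|AC| ∈ [2, 94]  (≈ [2.0000, 94.0000])

|AB| ∈ [45, 46]
|BC| ∈ {48}
|AC| ∈ [2, 94]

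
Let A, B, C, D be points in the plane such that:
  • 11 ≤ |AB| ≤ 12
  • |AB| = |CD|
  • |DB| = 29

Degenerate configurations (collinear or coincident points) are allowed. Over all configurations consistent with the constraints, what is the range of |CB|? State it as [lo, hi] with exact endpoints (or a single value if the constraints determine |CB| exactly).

|CB| ∈ [17, 41]  (≈ [17.0000, 41.0000])

|AB| ∈ [11, 12]
|BD| ∈ {29}
|CD| ∈ [11, 12]
|AD| ∈ [17, 41]
|BC| ∈ [17, 41]
|AC| ∈ [5, 53]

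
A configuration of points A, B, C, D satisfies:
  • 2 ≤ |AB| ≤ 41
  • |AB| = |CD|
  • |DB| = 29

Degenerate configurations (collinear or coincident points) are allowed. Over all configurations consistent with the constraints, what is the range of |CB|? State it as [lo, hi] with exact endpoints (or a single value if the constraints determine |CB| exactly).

|CB| ∈ [0, 70]  (≈ [0.0000, 70.0000])

|AB| ∈ [2, 41]
|BD| ∈ {29}
|CD| ∈ [2, 41]
|AD| ∈ [0, 70]
|BC| ∈ [0, 70]
|AC| ∈ [0, 111]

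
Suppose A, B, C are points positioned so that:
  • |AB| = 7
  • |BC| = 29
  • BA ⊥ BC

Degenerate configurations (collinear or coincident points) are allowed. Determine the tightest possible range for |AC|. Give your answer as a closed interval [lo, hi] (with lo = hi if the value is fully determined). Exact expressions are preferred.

|AB| ∈ {7}
|BC| ∈ {29}
|AC| ∈ {√(890)}

|AC| = √(890)  (≈ 29.8329)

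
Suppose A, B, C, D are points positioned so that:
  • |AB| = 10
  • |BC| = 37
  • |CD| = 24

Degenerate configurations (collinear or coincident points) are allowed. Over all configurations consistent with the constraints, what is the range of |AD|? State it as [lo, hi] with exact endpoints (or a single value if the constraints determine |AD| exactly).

|AD| ∈ [3, 71]  (≈ [3.0000, 71.0000])

|AB| ∈ {10}
|BC| ∈ {37}
|CD| ∈ {24}
|AC| ∈ [27, 47]
|BD| ∈ [13, 61]
|AD| ∈ [3, 71]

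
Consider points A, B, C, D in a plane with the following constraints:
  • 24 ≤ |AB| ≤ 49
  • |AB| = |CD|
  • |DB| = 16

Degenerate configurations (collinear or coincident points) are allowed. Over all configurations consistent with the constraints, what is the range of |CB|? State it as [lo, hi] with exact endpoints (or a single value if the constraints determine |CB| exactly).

|CB| ∈ [8, 65]  (≈ [8.0000, 65.0000])

|AB| ∈ [24, 49]
|BD| ∈ {16}
|CD| ∈ [24, 49]
|AD| ∈ [8, 65]
|BC| ∈ [8, 65]
|AC| ∈ [0, 114]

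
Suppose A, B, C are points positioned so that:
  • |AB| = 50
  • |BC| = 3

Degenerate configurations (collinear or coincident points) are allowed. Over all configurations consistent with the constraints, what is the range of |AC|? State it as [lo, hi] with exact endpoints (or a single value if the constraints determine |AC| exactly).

|AB| ∈ {50}
|BC| ∈ {3}
|AC| ∈ [47, 53]

|AC| ∈ [47, 53]  (≈ [47.0000, 53.0000])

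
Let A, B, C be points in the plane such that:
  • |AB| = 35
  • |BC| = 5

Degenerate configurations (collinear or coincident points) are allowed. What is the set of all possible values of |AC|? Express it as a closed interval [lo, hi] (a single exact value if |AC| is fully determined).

|AC| ∈ [30, 40]  (≈ [30.0000, 40.0000])

|AB| ∈ {35}
|BC| ∈ {5}
|AC| ∈ [30, 40]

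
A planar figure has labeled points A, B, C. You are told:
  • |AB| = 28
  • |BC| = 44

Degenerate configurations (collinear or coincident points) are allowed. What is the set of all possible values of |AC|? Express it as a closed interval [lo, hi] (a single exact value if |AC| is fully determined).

|AC| ∈ [16, 72]  (≈ [16.0000, 72.0000])

|AB| ∈ {28}
|BC| ∈ {44}
|AC| ∈ [16, 72]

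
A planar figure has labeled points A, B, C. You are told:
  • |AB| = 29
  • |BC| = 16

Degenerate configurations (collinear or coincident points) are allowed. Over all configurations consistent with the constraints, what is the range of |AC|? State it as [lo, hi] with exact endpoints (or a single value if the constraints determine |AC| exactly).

|AC| ∈ [13, 45]  (≈ [13.0000, 45.0000])

|AB| ∈ {29}
|BC| ∈ {16}
|AC| ∈ [13, 45]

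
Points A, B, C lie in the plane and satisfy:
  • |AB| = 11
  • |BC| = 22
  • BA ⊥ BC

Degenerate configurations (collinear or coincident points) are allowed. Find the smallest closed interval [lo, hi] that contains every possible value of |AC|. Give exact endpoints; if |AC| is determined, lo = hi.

|AC| = 11·√(5)  (≈ 24.5967)

|AB| ∈ {11}
|BC| ∈ {22}
|AC| ∈ {11·√(5)}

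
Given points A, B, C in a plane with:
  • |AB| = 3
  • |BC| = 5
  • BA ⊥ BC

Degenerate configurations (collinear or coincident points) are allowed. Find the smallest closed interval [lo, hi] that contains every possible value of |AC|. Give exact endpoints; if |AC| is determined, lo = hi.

|AB| ∈ {3}
|BC| ∈ {5}
|AC| ∈ {√(34)}

|AC| = √(34)  (≈ 5.8310)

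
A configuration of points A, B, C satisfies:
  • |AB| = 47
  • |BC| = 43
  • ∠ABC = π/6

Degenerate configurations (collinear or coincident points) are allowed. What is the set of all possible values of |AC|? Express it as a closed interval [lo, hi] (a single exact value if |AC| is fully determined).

|AC| = √(4058 - 2021·√(3))  (≈ 23.6120)

|AB| ∈ {47}
|BC| ∈ {43}
|AC| ∈ {√(4058 - 2021·√(3))}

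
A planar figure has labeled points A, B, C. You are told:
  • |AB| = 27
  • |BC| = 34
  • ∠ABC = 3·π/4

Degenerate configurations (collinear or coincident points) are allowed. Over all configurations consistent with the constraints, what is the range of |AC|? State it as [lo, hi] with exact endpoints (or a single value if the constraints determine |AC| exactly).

|AB| ∈ {27}
|BC| ∈ {34}
|AC| ∈ {√(918·√(2) + 1885)}

|AC| = √(918·√(2) + 1885)  (≈ 56.4203)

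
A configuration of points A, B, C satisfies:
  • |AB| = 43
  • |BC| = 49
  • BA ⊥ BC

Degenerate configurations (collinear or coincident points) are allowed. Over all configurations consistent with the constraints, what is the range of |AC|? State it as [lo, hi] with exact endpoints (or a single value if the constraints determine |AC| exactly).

|AC| = 5·√(170)  (≈ 65.1920)

|AB| ∈ {43}
|BC| ∈ {49}
|AC| ∈ {5·√(170)}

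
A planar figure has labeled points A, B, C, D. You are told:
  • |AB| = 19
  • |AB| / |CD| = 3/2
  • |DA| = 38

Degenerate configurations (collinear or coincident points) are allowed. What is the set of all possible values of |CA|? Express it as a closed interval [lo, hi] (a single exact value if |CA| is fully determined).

|CA| ∈ [76/3, 152/3]  (≈ [25.3333, 50.6667])

|AB| ∈ {19}
|AD| ∈ {38}
|CD| ∈ {38/3}
|BD| ∈ [19, 57]
|AC| ∈ [76/3, 152/3]
|BC| ∈ [19/3, 209/3]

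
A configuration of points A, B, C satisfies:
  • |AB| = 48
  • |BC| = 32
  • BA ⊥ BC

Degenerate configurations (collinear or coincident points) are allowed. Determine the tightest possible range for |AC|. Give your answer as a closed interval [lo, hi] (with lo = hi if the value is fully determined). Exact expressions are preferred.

|AB| ∈ {48}
|BC| ∈ {32}
|AC| ∈ {16·√(13)}

|AC| = 16·√(13)  (≈ 57.6888)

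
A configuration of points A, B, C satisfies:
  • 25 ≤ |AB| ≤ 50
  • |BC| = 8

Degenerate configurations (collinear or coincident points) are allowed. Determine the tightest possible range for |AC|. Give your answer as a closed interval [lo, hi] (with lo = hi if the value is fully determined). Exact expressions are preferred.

|AB| ∈ [25, 50]
|BC| ∈ {8}
|AC| ∈ [17, 58]

|AC| ∈ [17, 58]  (≈ [17.0000, 58.0000])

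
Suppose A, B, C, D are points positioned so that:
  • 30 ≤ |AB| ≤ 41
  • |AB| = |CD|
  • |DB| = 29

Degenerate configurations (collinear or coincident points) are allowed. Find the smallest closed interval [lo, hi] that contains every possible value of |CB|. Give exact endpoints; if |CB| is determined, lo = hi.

|CB| ∈ [1, 70]  (≈ [1.0000, 70.0000])

|AB| ∈ [30, 41]
|BD| ∈ {29}
|CD| ∈ [30, 41]
|AD| ∈ [1, 70]
|BC| ∈ [1, 70]
|AC| ∈ [0, 111]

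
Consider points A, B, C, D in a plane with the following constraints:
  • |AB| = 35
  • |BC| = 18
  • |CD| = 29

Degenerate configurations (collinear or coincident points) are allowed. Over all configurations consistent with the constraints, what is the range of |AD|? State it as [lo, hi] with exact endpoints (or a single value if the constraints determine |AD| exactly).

|AB| ∈ {35}
|BC| ∈ {18}
|CD| ∈ {29}
|AC| ∈ [17, 53]
|BD| ∈ [11, 47]
|AD| ∈ [0, 82]

|AD| ∈ [0, 82]  (≈ [0.0000, 82.0000])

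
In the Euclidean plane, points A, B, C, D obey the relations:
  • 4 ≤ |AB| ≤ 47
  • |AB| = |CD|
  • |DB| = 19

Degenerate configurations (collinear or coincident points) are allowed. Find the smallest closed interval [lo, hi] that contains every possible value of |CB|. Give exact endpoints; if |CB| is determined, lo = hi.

|AB| ∈ [4, 47]
|BD| ∈ {19}
|CD| ∈ [4, 47]
|AD| ∈ [0, 66]
|BC| ∈ [0, 66]
|AC| ∈ [0, 113]

|CB| ∈ [0, 66]  (≈ [0.0000, 66.0000])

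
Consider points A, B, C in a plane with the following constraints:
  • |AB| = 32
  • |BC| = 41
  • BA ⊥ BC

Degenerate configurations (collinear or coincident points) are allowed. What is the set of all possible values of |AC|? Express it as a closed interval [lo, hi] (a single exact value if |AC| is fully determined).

|AC| = √(2705)  (≈ 52.0096)

|AB| ∈ {32}
|BC| ∈ {41}
|AC| ∈ {√(2705)}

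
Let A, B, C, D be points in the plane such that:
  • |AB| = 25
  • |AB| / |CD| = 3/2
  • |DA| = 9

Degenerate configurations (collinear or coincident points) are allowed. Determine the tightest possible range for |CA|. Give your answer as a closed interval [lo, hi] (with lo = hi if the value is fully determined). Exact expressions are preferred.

|CA| ∈ [23/3, 77/3]  (≈ [7.6667, 25.6667])

|AB| ∈ {25}
|AD| ∈ {9}
|CD| ∈ {50/3}
|BD| ∈ [16, 34]
|AC| ∈ [23/3, 77/3]
|BC| ∈ [0, 152/3]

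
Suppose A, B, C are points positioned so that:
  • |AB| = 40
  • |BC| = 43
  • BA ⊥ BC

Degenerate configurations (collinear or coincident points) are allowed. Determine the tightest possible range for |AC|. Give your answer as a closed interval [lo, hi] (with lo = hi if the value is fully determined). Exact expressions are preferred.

|AC| = √(3449)  (≈ 58.7282)

|AB| ∈ {40}
|BC| ∈ {43}
|AC| ∈ {√(3449)}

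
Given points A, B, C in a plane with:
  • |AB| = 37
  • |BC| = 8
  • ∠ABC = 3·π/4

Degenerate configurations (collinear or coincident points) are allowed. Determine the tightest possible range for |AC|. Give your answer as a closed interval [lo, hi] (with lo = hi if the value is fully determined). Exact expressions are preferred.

|AB| ∈ {37}
|BC| ∈ {8}
|AC| ∈ {√(296·√(2) + 1433)}

|AC| = √(296·√(2) + 1433)  (≈ 43.0303)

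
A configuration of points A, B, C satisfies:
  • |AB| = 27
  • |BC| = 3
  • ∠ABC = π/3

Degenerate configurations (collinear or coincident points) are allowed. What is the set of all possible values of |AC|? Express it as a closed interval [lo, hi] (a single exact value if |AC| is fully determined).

|AB| ∈ {27}
|BC| ∈ {3}
|AC| ∈ {3·√(73)}

|AC| = 3·√(73)  (≈ 25.6320)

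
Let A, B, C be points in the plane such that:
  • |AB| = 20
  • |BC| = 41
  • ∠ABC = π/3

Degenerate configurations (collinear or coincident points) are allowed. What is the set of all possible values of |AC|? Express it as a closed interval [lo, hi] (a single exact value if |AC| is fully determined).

|AB| ∈ {20}
|BC| ∈ {41}
|AC| ∈ {√(1261)}

|AC| = √(1261)  (≈ 35.5106)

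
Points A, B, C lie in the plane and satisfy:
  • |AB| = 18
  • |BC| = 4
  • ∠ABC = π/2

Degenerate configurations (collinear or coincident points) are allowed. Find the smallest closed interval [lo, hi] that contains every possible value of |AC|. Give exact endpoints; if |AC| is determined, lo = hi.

|AC| = 2·√(85)  (≈ 18.4391)

|AB| ∈ {18}
|BC| ∈ {4}
|AC| ∈ {2·√(85)}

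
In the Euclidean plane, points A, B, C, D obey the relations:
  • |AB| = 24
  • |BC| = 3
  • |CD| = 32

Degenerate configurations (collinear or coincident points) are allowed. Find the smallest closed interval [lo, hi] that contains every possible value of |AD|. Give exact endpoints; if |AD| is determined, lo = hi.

|AB| ∈ {24}
|BC| ∈ {3}
|CD| ∈ {32}
|AC| ∈ [21, 27]
|BD| ∈ [29, 35]
|AD| ∈ [5, 59]

|AD| ∈ [5, 59]  (≈ [5.0000, 59.0000])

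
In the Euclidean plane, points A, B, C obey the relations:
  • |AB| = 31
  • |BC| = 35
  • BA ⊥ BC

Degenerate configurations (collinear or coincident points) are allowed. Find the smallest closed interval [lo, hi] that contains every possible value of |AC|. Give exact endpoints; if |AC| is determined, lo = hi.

|AB| ∈ {31}
|BC| ∈ {35}
|AC| ∈ {√(2186)}

|AC| = √(2186)  (≈ 46.7547)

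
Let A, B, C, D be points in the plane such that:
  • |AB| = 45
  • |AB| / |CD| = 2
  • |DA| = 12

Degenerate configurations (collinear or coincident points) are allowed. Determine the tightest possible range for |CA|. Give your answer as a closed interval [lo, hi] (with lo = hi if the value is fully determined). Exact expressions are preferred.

|AB| ∈ {45}
|AD| ∈ {12}
|CD| ∈ {45/2}
|BD| ∈ [33, 57]
|AC| ∈ [21/2, 69/2]
|BC| ∈ [21/2, 159/2]

|CA| ∈ [21/2, 69/2]  (≈ [10.5000, 34.5000])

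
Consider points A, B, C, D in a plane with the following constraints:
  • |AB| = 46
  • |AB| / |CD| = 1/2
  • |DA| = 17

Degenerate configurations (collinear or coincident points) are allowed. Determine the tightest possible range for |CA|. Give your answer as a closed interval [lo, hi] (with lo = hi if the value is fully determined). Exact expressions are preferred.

|AB| ∈ {46}
|AD| ∈ {17}
|CD| ∈ {92}
|BD| ∈ [29, 63]
|AC| ∈ [75, 109]
|BC| ∈ [29, 155]

|CA| ∈ [75, 109]  (≈ [75.0000, 109.0000])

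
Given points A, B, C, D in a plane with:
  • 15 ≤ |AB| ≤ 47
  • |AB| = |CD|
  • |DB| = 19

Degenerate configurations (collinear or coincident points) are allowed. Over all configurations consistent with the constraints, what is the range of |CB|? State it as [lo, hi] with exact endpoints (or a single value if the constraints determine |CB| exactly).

|CB| ∈ [0, 66]  (≈ [0.0000, 66.0000])

|AB| ∈ [15, 47]
|BD| ∈ {19}
|CD| ∈ [15, 47]
|AD| ∈ [0, 66]
|BC| ∈ [0, 66]
|AC| ∈ [0, 113]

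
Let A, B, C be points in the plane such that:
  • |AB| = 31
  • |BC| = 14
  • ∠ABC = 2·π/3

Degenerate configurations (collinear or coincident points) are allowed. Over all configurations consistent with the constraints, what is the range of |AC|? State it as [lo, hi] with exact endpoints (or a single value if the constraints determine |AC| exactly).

|AB| ∈ {31}
|BC| ∈ {14}
|AC| ∈ {√(1591)}

|AC| = √(1591)  (≈ 39.8873)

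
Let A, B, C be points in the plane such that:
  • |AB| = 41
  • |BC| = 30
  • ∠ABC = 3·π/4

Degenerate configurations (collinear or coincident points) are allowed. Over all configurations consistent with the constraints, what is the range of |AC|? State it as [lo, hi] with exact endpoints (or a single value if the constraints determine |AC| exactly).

|AB| ∈ {41}
|BC| ∈ {30}
|AC| ∈ {√(1230·√(2) + 2581)}

|AC| = √(1230·√(2) + 2581)  (≈ 65.7304)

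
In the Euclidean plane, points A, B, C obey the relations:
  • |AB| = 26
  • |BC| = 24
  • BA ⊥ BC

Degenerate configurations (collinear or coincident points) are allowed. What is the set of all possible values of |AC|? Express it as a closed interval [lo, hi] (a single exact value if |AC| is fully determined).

|AC| = 2·√(313)  (≈ 35.3836)

|AB| ∈ {26}
|BC| ∈ {24}
|AC| ∈ {2·√(313)}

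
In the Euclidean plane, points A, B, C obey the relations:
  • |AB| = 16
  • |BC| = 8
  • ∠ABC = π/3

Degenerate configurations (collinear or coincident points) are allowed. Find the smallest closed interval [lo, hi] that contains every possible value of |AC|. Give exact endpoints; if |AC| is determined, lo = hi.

|AC| = 8·√(3)  (≈ 13.8564)

|AB| ∈ {16}
|BC| ∈ {8}
|AC| ∈ {8·√(3)}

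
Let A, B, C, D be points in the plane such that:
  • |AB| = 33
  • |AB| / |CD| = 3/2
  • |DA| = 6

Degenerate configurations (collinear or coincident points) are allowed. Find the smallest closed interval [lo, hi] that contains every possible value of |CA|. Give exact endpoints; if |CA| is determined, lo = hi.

|AB| ∈ {33}
|AD| ∈ {6}
|CD| ∈ {22}
|BD| ∈ [27, 39]
|AC| ∈ [16, 28]
|BC| ∈ [5, 61]

|CA| ∈ [16, 28]  (≈ [16.0000, 28.0000])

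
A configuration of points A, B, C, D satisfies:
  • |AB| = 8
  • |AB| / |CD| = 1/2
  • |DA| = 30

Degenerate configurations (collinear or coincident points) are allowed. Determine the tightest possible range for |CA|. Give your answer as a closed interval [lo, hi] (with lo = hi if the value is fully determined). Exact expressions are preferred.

|AB| ∈ {8}
|AD| ∈ {30}
|CD| ∈ {16}
|BD| ∈ [22, 38]
|AC| ∈ [14, 46]
|BC| ∈ [6, 54]

|CA| ∈ [14, 46]  (≈ [14.0000, 46.0000])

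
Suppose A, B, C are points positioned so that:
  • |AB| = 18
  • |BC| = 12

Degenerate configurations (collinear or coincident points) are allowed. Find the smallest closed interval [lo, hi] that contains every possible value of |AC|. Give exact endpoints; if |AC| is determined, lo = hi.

|AB| ∈ {18}
|BC| ∈ {12}
|AC| ∈ [6, 30]

|AC| ∈ [6, 30]  (≈ [6.0000, 30.0000])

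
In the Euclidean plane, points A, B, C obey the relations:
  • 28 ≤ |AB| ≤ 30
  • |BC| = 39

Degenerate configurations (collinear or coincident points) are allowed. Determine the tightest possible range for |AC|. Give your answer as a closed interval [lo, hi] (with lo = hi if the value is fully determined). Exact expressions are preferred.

|AC| ∈ [9, 69]  (≈ [9.0000, 69.0000])

|AB| ∈ [28, 30]
|BC| ∈ {39}
|AC| ∈ [9, 69]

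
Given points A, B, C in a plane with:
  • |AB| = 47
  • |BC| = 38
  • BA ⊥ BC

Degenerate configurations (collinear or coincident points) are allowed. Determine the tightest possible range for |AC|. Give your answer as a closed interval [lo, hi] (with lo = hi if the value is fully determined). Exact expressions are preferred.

|AB| ∈ {47}
|BC| ∈ {38}
|AC| ∈ {√(3653)}

|AC| = √(3653)  (≈ 60.4401)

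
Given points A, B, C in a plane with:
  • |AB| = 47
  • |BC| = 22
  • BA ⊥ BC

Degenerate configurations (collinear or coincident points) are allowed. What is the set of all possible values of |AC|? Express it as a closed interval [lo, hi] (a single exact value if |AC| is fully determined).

|AB| ∈ {47}
|BC| ∈ {22}
|AC| ∈ {√(2693)}

|AC| = √(2693)  (≈ 51.8941)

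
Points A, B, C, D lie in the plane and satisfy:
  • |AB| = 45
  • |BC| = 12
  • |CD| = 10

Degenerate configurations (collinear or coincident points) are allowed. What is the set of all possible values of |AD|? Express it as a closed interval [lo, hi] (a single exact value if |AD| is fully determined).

|AB| ∈ {45}
|BC| ∈ {12}
|CD| ∈ {10}
|AC| ∈ [33, 57]
|BD| ∈ [2, 22]
|AD| ∈ [23, 67]

|AD| ∈ [23, 67]  (≈ [23.0000, 67.0000])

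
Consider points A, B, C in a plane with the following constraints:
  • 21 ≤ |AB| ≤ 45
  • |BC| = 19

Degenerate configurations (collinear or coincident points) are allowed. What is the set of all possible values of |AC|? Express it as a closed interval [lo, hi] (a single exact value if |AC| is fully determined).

|AB| ∈ [21, 45]
|BC| ∈ {19}
|AC| ∈ [2, 64]

|AC| ∈ [2, 64]  (≈ [2.0000, 64.0000])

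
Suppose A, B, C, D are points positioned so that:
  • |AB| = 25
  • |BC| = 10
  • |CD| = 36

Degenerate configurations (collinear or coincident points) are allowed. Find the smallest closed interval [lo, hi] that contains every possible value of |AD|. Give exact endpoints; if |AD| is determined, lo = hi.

|AB| ∈ {25}
|BC| ∈ {10}
|CD| ∈ {36}
|AC| ∈ [15, 35]
|BD| ∈ [26, 46]
|AD| ∈ [1, 71]

|AD| ∈ [1, 71]  (≈ [1.0000, 71.0000])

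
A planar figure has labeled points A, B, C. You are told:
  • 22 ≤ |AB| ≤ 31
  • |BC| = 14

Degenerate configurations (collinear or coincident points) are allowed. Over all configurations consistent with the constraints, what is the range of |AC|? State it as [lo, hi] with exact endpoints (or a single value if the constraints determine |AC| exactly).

|AC| ∈ [8, 45]  (≈ [8.0000, 45.0000])

|AB| ∈ [22, 31]
|BC| ∈ {14}
|AC| ∈ [8, 45]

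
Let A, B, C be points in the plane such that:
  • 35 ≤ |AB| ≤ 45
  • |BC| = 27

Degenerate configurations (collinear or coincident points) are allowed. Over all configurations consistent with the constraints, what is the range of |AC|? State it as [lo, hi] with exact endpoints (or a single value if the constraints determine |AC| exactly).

|AB| ∈ [35, 45]
|BC| ∈ {27}
|AC| ∈ [8, 72]

|AC| ∈ [8, 72]  (≈ [8.0000, 72.0000])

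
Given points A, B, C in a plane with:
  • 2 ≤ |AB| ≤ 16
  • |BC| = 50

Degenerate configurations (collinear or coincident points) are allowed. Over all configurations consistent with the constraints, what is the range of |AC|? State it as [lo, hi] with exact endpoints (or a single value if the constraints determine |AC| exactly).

|AB| ∈ [2, 16]
|BC| ∈ {50}
|AC| ∈ [34, 66]

|AC| ∈ [34, 66]  (≈ [34.0000, 66.0000])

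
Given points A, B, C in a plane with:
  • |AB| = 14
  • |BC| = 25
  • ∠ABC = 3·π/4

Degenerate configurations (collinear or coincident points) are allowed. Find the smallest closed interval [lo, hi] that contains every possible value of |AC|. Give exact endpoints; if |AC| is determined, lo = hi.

|AC| = √(350·√(2) + 821)  (≈ 36.2764)

|AB| ∈ {14}
|BC| ∈ {25}
|AC| ∈ {√(350·√(2) + 821)}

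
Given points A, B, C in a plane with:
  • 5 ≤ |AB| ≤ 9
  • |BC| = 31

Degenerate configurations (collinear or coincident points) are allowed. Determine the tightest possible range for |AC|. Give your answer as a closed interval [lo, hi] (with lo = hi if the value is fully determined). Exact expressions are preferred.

|AC| ∈ [22, 40]  (≈ [22.0000, 40.0000])

|AB| ∈ [5, 9]
|BC| ∈ {31}
|AC| ∈ [22, 40]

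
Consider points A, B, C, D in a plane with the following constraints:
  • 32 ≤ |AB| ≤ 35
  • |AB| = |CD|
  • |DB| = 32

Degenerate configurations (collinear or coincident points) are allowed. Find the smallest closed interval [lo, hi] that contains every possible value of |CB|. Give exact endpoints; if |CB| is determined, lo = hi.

|CB| ∈ [0, 67]  (≈ [0.0000, 67.0000])

|AB| ∈ [32, 35]
|BD| ∈ {32}
|CD| ∈ [32, 35]
|AD| ∈ [0, 67]
|BC| ∈ [0, 67]
|AC| ∈ [0, 102]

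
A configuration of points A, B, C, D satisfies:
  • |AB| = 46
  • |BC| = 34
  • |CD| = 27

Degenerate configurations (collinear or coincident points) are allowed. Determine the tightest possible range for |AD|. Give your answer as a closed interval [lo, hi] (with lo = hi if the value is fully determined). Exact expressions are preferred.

|AB| ∈ {46}
|BC| ∈ {34}
|CD| ∈ {27}
|AC| ∈ [12, 80]
|BD| ∈ [7, 61]
|AD| ∈ [0, 107]

|AD| ∈ [0, 107]  (≈ [0.0000, 107.0000])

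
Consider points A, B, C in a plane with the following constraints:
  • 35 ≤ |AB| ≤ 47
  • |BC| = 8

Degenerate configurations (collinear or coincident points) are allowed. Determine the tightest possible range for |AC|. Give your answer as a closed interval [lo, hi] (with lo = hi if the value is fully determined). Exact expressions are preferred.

|AB| ∈ [35, 47]
|BC| ∈ {8}
|AC| ∈ [27, 55]

|AC| ∈ [27, 55]  (≈ [27.0000, 55.0000])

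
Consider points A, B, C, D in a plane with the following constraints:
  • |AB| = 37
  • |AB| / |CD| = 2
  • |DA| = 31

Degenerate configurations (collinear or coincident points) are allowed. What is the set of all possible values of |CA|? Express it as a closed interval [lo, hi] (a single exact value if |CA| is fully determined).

|AB| ∈ {37}
|AD| ∈ {31}
|CD| ∈ {37/2}
|BD| ∈ [6, 68]
|AC| ∈ [25/2, 99/2]
|BC| ∈ [0, 173/2]

|CA| ∈ [25/2, 99/2]  (≈ [12.5000, 49.5000])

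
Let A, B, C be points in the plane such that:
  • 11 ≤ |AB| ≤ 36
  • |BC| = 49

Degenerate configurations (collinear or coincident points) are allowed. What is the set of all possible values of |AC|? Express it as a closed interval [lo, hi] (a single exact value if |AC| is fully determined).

|AC| ∈ [13, 85]  (≈ [13.0000, 85.0000])

|AB| ∈ [11, 36]
|BC| ∈ {49}
|AC| ∈ [13, 85]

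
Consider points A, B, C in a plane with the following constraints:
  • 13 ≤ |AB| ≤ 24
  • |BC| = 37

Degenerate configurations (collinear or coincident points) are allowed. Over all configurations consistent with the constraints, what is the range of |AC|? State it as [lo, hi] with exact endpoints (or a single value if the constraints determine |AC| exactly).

|AC| ∈ [13, 61]  (≈ [13.0000, 61.0000])

|AB| ∈ [13, 24]
|BC| ∈ {37}
|AC| ∈ [13, 61]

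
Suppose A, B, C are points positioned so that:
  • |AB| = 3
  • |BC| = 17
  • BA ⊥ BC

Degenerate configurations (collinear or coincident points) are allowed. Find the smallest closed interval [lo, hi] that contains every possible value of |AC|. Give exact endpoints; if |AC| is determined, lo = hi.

|AC| = √(298)  (≈ 17.2627)

|AB| ∈ {3}
|BC| ∈ {17}
|AC| ∈ {√(298)}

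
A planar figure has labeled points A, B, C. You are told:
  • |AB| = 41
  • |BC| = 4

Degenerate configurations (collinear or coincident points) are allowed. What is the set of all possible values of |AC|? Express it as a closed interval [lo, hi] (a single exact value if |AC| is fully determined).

|AB| ∈ {41}
|BC| ∈ {4}
|AC| ∈ [37, 45]

|AC| ∈ [37, 45]  (≈ [37.0000, 45.0000])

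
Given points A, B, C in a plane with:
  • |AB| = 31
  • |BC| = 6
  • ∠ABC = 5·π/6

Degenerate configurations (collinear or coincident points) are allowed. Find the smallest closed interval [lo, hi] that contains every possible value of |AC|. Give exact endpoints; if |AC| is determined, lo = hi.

|AB| ∈ {31}
|BC| ∈ {6}
|AC| ∈ {√(186·√(3) + 997)}

|AC| = √(186·√(3) + 997)  (≈ 36.3203)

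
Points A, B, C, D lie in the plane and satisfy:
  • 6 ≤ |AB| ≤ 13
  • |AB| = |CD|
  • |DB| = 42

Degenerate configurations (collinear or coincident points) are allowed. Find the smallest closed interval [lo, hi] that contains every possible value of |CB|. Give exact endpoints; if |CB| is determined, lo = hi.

|AB| ∈ [6, 13]
|BD| ∈ {42}
|CD| ∈ [6, 13]
|AD| ∈ [29, 55]
|BC| ∈ [29, 55]
|AC| ∈ [16, 68]

|CB| ∈ [29, 55]  (≈ [29.0000, 55.0000])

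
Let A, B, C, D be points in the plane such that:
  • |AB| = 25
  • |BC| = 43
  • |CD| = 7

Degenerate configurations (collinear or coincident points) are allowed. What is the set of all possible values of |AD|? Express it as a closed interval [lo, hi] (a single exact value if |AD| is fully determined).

|AD| ∈ [11, 75]  (≈ [11.0000, 75.0000])

|AB| ∈ {25}
|BC| ∈ {43}
|CD| ∈ {7}
|AC| ∈ [18, 68]
|BD| ∈ [36, 50]
|AD| ∈ [11, 75]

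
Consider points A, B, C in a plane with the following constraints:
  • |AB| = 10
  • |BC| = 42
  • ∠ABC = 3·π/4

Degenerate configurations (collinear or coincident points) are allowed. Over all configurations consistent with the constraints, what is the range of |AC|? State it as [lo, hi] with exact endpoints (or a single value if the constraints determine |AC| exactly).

|AB| ∈ {10}
|BC| ∈ {42}
|AC| ∈ {2·√(105·√(2) + 466)}

|AC| = 2·√(105·√(2) + 466)  (≈ 49.5779)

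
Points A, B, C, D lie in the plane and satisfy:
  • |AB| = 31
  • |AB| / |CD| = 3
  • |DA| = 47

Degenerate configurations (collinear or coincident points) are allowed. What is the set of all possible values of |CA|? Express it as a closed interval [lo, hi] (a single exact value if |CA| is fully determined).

|CA| ∈ [110/3, 172/3]  (≈ [36.6667, 57.3333])

|AB| ∈ {31}
|AD| ∈ {47}
|CD| ∈ {31/3}
|BD| ∈ [16, 78]
|AC| ∈ [110/3, 172/3]
|BC| ∈ [17/3, 265/3]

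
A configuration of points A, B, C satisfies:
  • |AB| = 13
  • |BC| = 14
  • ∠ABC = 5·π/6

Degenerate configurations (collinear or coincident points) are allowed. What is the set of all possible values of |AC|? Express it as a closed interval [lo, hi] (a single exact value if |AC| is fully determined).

|AC| = √(182·√(3) + 365)  (≈ 26.0813)

|AB| ∈ {13}
|BC| ∈ {14}
|AC| ∈ {√(182·√(3) + 365)}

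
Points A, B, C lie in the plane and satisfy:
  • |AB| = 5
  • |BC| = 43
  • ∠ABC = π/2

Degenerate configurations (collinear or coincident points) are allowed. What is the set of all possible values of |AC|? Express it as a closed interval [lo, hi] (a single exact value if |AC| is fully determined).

|AC| = √(1874)  (≈ 43.2897)

|AB| ∈ {5}
|BC| ∈ {43}
|AC| ∈ {√(1874)}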